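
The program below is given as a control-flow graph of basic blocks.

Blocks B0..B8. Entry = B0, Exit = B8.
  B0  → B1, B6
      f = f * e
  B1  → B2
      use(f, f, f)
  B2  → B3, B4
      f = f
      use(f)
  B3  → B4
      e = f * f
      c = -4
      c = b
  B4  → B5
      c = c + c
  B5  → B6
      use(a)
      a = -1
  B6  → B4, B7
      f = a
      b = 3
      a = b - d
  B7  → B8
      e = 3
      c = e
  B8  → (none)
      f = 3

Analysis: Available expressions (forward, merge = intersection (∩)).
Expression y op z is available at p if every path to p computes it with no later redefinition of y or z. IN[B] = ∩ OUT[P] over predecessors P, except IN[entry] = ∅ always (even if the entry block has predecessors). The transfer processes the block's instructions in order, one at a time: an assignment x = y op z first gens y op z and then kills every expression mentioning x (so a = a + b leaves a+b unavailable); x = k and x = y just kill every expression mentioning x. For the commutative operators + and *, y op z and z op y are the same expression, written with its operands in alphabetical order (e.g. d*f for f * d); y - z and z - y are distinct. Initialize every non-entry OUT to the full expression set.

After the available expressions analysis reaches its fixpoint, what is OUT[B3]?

Answer: {f*f}

Trace:
Converged values:
  B0:   IN={}   OUT={}
  B1:   IN={}   OUT={}
  B2:   IN={}   OUT={}
  B3:   IN={}   OUT={f*f}
  B4:   IN={}   OUT={}
  B5:   IN={}   OUT={}
  B6:   IN={}   OUT={b-d}
  B7:   IN={b-d}   OUT={b-d}
  B8:   IN={b-d}   OUT={b-d}

Merge at B3: IN[B3] = OUT[B2] = {}
Applying B3's transfer function to that IN value gives OUT[B3] (row B3 above).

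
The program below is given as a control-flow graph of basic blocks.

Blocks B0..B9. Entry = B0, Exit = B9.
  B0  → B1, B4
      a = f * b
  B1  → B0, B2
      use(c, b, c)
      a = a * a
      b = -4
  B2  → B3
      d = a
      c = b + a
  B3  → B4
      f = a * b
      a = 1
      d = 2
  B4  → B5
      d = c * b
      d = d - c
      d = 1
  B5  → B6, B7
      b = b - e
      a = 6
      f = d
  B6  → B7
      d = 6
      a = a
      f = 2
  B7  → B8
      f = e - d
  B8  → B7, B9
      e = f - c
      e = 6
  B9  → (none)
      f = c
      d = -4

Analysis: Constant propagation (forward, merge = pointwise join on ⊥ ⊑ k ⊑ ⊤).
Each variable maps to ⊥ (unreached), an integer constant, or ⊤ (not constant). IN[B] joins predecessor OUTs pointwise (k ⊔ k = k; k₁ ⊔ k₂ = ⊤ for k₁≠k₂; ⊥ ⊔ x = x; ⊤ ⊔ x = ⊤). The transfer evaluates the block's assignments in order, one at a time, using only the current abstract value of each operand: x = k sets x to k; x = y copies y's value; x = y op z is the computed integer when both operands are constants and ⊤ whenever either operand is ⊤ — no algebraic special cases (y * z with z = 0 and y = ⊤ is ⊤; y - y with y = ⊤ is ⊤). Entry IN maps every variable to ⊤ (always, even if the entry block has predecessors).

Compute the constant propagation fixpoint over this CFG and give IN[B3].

Answer: {a: ⊤, b: -4, c: ⊤, d: ⊤, e: ⊤, f: ⊤}

Trace:
Converged values:
  B0:  IN=(all ⊤)  OUT=(all ⊤)
  B1:  IN=(all ⊤)  OUT={b:-4; rest ⊤}
  B2:  IN={b:-4; rest ⊤}  OUT={b:-4; rest ⊤}
  B3:  IN={b:-4; rest ⊤}  OUT={a:1, b:-4, d:2; rest ⊤}
  B4:  IN=(all ⊤)  OUT={d:1; rest ⊤}
  B5:  IN={d:1; rest ⊤}  OUT={a:6, d:1, f:1; rest ⊤}
  B6:  IN={a:6, d:1, f:1; rest ⊤}  OUT={a:6, d:6, f:2; rest ⊤}
  B7:  IN={a:6; rest ⊤}  OUT={a:6; rest ⊤}
  B8:  IN={a:6; rest ⊤}  OUT={a:6, e:6; rest ⊤}
  B9:  IN={a:6, e:6; rest ⊤}  OUT={a:6, d:-4, e:6; rest ⊤}

Merge at B3: IN[B3] = OUT[B2] = {a: ⊤, b: -4, c: ⊤, d: ⊤, e: ⊤, f: ⊤}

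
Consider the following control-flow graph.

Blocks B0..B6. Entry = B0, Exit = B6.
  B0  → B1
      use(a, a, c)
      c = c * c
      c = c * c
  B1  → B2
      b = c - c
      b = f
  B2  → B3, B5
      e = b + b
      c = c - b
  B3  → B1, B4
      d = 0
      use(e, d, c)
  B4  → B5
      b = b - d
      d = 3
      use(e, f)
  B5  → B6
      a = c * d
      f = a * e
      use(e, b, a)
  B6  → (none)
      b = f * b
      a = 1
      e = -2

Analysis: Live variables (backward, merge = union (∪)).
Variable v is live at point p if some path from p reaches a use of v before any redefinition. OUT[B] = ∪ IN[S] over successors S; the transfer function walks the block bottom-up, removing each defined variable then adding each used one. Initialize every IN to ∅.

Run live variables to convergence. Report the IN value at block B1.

Converged values:
  B0:   IN={a, c, d, f}   OUT={c, d, f}
  B1:   IN={c, d, f}   OUT={b, c, d, f}
  B2:   IN={b, c, d, f}   OUT={b, c, d, e, f}
  B3:   IN={b, c, e, f}   OUT={b, c, d, e, f}
  B4:   IN={b, c, d, e, f}   OUT={b, c, d, e}
  B5:   IN={b, c, d, e}   OUT={b, f}
  B6:   IN={b, f}   OUT={}

Merge at B1: OUT[B1] = IN[B2] = {b, c, d, f}
Applying B1's transfer function to that OUT value gives IN[B1] (row B1 above).

Answer: {c, d, f}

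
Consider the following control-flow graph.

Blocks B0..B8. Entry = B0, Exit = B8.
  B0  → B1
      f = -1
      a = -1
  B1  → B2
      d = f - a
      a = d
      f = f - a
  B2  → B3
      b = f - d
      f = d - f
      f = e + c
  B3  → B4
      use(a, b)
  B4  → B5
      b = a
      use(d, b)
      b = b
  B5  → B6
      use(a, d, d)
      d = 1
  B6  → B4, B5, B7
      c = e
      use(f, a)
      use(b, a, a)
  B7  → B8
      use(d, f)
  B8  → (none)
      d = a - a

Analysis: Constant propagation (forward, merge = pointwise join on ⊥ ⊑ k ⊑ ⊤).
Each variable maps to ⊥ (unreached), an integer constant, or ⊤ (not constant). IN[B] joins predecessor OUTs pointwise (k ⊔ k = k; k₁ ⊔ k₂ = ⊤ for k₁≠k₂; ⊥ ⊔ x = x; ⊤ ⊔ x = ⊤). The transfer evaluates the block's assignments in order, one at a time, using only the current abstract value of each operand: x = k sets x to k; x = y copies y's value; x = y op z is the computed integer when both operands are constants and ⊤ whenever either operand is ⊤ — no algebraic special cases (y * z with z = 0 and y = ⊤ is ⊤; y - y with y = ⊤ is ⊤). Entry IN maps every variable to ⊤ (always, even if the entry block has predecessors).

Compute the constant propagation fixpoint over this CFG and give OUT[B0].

Fixpoint table:
  B0:  IN=(all ⊤)  OUT={a:-1, f:-1; rest ⊤}
  B1:  IN={a:-1, f:-1; rest ⊤}  OUT={a:0, d:0, f:-1; rest ⊤}
  B2:  IN={a:0, d:0, f:-1; rest ⊤}  OUT={a:0, b:-1, d:0; rest ⊤}
  B3:  IN={a:0, b:-1, d:0; rest ⊤}  OUT={a:0, b:-1, d:0; rest ⊤}
  B4:  IN={a:0; rest ⊤}  OUT={a:0, b:0; rest ⊤}
  B5:  IN={a:0, b:0; rest ⊤}  OUT={a:0, b:0, d:1; rest ⊤}
  B6:  IN={a:0, b:0, d:1; rest ⊤}  OUT={a:0, b:0, d:1; rest ⊤}
  B7:  IN={a:0, b:0, d:1; rest ⊤}  OUT={a:0, b:0, d:1; rest ⊤}
  B8:  IN={a:0, b:0, d:1; rest ⊤}  OUT={a:0, b:0, d:0; rest ⊤}

B0 is the boundary node: IN[B0] = {a: ⊤, b: ⊤, c: ⊤, d: ⊤, e: ⊤, f: ⊤}
Applying B0's transfer function to that IN value gives OUT[B0] (row B0 above).

Answer: {a: -1, b: ⊤, c: ⊤, d: ⊤, e: ⊤, f: -1}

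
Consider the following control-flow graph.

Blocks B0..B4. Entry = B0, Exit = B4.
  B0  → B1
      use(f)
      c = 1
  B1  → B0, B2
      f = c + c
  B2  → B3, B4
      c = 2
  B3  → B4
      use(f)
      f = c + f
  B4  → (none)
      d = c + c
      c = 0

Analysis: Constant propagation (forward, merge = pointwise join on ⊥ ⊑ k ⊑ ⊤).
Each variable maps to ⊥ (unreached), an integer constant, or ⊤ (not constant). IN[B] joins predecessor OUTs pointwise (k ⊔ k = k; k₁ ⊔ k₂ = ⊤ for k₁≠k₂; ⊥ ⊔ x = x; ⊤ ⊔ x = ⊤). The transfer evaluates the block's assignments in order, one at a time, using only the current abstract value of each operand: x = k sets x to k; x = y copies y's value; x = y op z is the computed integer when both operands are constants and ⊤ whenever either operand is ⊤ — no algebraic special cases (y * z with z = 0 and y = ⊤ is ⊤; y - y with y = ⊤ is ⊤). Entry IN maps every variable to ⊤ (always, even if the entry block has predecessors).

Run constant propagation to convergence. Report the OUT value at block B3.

Answer: {a: ⊤, b: ⊤, c: 2, d: ⊤, e: ⊤, f: 4}

Working:
Per-block solution:
  B0:  IN=(all ⊤)  OUT={c:1; rest ⊤}
  B1:  IN={c:1; rest ⊤}  OUT={c:1, f:2; rest ⊤}
  B2:  IN={c:1, f:2; rest ⊤}  OUT={c:2, f:2; rest ⊤}
  B3:  IN={c:2, f:2; rest ⊤}  OUT={c:2, f:4; rest ⊤}
  B4:  IN={c:2; rest ⊤}  OUT={c:0, d:4; rest ⊤}

Merge at B3: IN[B3] = OUT[B2] = {a: ⊤, b: ⊤, c: 2, d: ⊤, e: ⊤, f: 2}
Applying B3's transfer function to that IN value gives OUT[B3] (row B3 above).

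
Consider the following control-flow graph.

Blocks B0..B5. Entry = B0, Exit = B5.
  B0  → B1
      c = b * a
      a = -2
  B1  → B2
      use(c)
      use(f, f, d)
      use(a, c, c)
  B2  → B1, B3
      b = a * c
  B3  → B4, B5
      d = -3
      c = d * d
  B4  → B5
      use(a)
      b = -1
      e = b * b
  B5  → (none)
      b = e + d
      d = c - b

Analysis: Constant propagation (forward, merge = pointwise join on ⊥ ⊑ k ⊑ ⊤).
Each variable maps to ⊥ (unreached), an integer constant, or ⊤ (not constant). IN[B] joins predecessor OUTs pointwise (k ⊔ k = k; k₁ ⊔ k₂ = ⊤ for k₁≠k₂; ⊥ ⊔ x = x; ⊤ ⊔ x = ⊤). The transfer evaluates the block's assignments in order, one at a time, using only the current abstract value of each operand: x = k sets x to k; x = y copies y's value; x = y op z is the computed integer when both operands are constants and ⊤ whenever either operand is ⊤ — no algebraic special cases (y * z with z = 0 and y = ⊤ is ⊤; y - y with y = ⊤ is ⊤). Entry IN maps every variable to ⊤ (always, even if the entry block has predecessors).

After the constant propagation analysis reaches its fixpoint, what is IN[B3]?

Converged values:
  B0:   IN=(all ⊤)   OUT={a:-2; rest ⊤}
  B1:   IN={a:-2; rest ⊤}   OUT={a:-2; rest ⊤}
  B2:   IN={a:-2; rest ⊤}   OUT={a:-2; rest ⊤}
  B3:   IN={a:-2; rest ⊤}   OUT={a:-2, c:9, d:-3; rest ⊤}
  B4:   IN={a:-2, c:9, d:-3; rest ⊤}   OUT={a:-2, b:-1, c:9, d:-3, e:1; rest ⊤}
  B5:   IN={a:-2, c:9, d:-3; rest ⊤}   OUT={a:-2, c:9; rest ⊤}

Merge at B3: IN[B3] = OUT[B2] = {a: -2, b: ⊤, c: ⊤, d: ⊤, e: ⊤, f: ⊤}

Answer: {a: -2, b: ⊤, c: ⊤, d: ⊤, e: ⊤, f: ⊤}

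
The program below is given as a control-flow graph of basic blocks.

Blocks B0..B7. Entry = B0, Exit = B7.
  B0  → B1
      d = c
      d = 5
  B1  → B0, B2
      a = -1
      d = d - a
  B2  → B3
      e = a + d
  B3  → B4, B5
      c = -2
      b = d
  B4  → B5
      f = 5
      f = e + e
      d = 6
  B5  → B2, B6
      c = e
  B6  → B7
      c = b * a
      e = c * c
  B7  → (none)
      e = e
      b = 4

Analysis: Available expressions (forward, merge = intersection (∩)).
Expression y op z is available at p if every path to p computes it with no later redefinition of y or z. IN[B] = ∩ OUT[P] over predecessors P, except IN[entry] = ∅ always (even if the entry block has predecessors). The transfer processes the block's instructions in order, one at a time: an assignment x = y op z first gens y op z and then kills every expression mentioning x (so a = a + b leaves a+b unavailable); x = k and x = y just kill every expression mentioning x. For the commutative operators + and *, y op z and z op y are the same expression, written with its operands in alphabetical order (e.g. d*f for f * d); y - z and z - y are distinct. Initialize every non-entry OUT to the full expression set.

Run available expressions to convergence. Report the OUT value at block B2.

Fixpoint table:
  B0:   IN={}   OUT={}
  B1:   IN={}   OUT={}
  B2:   IN={}   OUT={a+d}
  B3:   IN={a+d}   OUT={a+d}
  B4:   IN={a+d}   OUT={e+e}
  B5:   IN={}   OUT={}
  B6:   IN={}   OUT={a*b, c*c}
  B7:   IN={a*b, c*c}   OUT={c*c}

Merge at B2: IN[B2] = OUT[B1] ∩ OUT[B5] = {}
Applying B2's transfer function to that IN value gives OUT[B2] (row B2 above).

Answer: {a+d}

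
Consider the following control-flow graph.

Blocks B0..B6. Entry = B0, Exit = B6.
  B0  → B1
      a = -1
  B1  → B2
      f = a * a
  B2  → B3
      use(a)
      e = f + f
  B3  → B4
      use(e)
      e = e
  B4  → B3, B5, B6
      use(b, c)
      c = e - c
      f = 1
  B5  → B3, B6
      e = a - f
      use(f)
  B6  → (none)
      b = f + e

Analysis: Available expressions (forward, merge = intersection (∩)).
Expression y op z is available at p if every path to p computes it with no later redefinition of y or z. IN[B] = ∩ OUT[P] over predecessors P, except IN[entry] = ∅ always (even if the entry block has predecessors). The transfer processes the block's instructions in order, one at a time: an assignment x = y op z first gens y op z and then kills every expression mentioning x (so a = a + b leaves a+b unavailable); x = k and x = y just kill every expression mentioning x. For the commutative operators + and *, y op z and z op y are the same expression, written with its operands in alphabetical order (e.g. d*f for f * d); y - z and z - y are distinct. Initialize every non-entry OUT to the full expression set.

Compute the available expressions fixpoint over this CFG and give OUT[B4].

Per-block solution:
  B0: | IN={} | OUT={}
  B1: | IN={} | OUT={a*a}
  B2: | IN={a*a} | OUT={a*a, f+f}
  B3: | IN={a*a} | OUT={a*a}
  B4: | IN={a*a} | OUT={a*a}
  B5: | IN={a*a} | OUT={a*a, a-f}
  B6: | IN={a*a} | OUT={a*a, e+f}

Merge at B4: IN[B4] = OUT[B3] = {a*a}
Applying B4's transfer function to that IN value gives OUT[B4] (row B4 above).

Answer: {a*a}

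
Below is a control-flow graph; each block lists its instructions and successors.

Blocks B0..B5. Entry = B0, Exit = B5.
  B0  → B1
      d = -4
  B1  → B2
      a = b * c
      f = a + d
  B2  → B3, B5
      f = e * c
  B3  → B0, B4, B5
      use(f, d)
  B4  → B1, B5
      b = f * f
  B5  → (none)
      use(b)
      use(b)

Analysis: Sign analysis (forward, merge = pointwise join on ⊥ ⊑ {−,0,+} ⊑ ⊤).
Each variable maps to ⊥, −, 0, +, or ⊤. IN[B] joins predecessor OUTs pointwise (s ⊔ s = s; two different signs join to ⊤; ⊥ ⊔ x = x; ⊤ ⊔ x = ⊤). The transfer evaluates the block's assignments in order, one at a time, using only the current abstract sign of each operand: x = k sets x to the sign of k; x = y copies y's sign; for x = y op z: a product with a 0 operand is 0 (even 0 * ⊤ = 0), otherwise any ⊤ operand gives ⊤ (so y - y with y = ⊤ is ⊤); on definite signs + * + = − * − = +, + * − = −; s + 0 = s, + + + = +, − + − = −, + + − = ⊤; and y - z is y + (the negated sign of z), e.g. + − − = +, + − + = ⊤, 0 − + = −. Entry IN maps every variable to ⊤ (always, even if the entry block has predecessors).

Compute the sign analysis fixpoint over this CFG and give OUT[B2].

Answer: {a: ⊤, b: ⊤, c: ⊤, d: -, e: ⊤, f: ⊤}

Trace:
Fixpoint table:
  B0:  IN=(all ⊤)  OUT={d:-; rest ⊤}
  B1:  IN={d:-; rest ⊤}  OUT={d:-; rest ⊤}
  B2:  IN={d:-; rest ⊤}  OUT={d:-; rest ⊤}
  B3:  IN={d:-; rest ⊤}  OUT={d:-; rest ⊤}
  B4:  IN={d:-; rest ⊤}  OUT={d:-; rest ⊤}
  B5:  IN={d:-; rest ⊤}  OUT={d:-; rest ⊤}

Merge at B2: IN[B2] = OUT[B1] = {a: ⊤, b: ⊤, c: ⊤, d: -, e: ⊤, f: ⊤}
Applying B2's transfer function to that IN value gives OUT[B2] (row B2 above).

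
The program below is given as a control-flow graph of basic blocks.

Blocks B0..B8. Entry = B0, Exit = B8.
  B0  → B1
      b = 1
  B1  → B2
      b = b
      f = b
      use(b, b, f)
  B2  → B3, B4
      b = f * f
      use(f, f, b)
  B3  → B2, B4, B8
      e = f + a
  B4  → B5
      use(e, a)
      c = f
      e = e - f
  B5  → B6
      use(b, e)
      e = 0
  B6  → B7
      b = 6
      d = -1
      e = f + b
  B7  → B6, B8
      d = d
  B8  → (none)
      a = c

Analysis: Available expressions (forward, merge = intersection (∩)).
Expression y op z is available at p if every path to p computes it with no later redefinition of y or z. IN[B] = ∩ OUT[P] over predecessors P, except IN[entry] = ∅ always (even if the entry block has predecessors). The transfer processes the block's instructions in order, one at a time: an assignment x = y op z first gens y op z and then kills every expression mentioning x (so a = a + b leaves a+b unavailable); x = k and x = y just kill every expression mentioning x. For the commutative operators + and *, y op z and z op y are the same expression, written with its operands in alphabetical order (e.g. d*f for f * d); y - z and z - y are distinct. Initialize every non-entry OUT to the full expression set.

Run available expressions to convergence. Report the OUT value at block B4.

Answer: {f*f}

Working:
Fixpoint table:
  B0: | IN={} | OUT={}
  B1: | IN={} | OUT={}
  B2: | IN={} | OUT={f*f}
  B3: | IN={f*f} | OUT={a+f, f*f}
  B4: | IN={f*f} | OUT={f*f}
  B5: | IN={f*f} | OUT={f*f}
  B6: | IN={f*f} | OUT={b+f, f*f}
  B7: | IN={b+f, f*f} | OUT={b+f, f*f}
  B8: | IN={f*f} | OUT={f*f}

Merge at B4: IN[B4] = OUT[B2] ∩ OUT[B3] = {f*f}
Applying B4's transfer function to that IN value gives OUT[B4] (row B4 above).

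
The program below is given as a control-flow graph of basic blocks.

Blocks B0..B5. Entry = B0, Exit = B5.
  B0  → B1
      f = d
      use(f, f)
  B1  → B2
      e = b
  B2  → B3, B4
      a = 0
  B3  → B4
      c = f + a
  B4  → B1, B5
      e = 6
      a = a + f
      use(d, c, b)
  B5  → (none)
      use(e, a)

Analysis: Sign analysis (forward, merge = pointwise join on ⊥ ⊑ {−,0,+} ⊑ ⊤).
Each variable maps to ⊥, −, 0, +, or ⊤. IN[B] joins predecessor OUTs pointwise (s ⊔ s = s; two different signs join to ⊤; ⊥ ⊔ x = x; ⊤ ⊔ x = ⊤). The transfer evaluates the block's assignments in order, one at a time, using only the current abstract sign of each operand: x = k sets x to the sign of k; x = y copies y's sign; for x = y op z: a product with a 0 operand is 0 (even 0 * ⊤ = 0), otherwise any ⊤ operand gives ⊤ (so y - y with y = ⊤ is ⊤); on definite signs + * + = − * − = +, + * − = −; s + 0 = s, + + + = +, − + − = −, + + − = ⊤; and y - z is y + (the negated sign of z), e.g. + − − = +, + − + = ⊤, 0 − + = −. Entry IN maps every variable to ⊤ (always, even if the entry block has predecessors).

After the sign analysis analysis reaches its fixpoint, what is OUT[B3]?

Answer: {a: 0, b: ⊤, c: ⊤, d: ⊤, e: ⊤, f: ⊤}

Derivation:
Per-block solution:
  B0:  IN=(all ⊤)  OUT=(all ⊤)
  B1:  IN=(all ⊤)  OUT=(all ⊤)
  B2:  IN=(all ⊤)  OUT={a:0; rest ⊤}
  B3:  IN={a:0; rest ⊤}  OUT={a:0; rest ⊤}
  B4:  IN={a:0; rest ⊤}  OUT={e:+; rest ⊤}
  B5:  IN={e:+; rest ⊤}  OUT={e:+; rest ⊤}

Merge at B3: IN[B3] = OUT[B2] = {a: 0, b: ⊤, c: ⊤, d: ⊤, e: ⊤, f: ⊤}
Applying B3's transfer function to that IN value gives OUT[B3] (row B3 above).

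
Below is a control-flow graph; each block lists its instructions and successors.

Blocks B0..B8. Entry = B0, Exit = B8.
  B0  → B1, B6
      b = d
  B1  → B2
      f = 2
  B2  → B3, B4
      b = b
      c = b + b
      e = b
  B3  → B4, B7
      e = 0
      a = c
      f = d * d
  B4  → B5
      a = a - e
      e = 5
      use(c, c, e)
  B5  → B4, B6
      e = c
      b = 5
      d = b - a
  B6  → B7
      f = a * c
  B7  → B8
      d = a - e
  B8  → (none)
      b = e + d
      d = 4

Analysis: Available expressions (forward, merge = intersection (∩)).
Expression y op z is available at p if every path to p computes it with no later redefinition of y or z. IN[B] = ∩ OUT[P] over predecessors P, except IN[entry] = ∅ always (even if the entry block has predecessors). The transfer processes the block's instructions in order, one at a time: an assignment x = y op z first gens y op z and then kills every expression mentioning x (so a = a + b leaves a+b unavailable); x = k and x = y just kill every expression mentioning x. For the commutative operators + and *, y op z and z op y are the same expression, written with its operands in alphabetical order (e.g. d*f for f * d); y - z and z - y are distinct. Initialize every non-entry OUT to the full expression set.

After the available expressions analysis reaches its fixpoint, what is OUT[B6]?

Fixpoint table:
  B0:  IN={}  OUT={}
  B1:  IN={}  OUT={}
  B2:  IN={}  OUT={b+b}
  B3:  IN={b+b}  OUT={b+b, d*d}
  B4:  IN={}  OUT={}
  B5:  IN={}  OUT={b-a}
  B6:  IN={}  OUT={a*c}
  B7:  IN={}  OUT={a-e}
  B8:  IN={a-e}  OUT={a-e}

Merge at B6: IN[B6] = OUT[B0] ∩ OUT[B5] = {}
Applying B6's transfer function to that IN value gives OUT[B6] (row B6 above).

Answer: {a*c}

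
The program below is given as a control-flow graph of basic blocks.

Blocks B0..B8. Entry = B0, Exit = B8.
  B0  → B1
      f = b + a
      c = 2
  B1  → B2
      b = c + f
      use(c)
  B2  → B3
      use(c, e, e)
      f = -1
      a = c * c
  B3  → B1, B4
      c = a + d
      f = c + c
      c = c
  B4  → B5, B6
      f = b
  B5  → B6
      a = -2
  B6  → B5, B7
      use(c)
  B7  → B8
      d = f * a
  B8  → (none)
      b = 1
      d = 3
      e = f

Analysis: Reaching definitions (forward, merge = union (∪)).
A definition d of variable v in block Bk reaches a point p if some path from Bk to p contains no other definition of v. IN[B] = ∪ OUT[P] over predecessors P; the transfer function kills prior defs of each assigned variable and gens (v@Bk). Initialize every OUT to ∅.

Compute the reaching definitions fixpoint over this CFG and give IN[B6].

Fixpoint table:
  B0:  IN={}  OUT={c@B0, f@B0}
  B1:  IN={a@B2, b@B1, c@B0, c@B3, f@B0, f@B3}  OUT={a@B2, b@B1, c@B0, c@B3, f@B0, f@B3}
  B2:  IN={a@B2, b@B1, c@B0, c@B3, f@B0, f@B3}  OUT={a@B2, b@B1, c@B0, c@B3, f@B2}
  B3:  IN={a@B2, b@B1, c@B0, c@B3, f@B2}  OUT={a@B2, b@B1, c@B3, f@B3}
  B4:  IN={a@B2, b@B1, c@B3, f@B3}  OUT={a@B2, b@B1, c@B3, f@B4}
  B5:  IN={a@B2, a@B5, b@B1, c@B3, f@B4}  OUT={a@B5, b@B1, c@B3, f@B4}
  B6:  IN={a@B2, a@B5, b@B1, c@B3, f@B4}  OUT={a@B2, a@B5, b@B1, c@B3, f@B4}
  B7:  IN={a@B2, a@B5, b@B1, c@B3, f@B4}  OUT={a@B2, a@B5, b@B1, c@B3, d@B7, f@B4}
  B8:  IN={a@B2, a@B5, b@B1, c@B3, d@B7, f@B4}  OUT={a@B2, a@B5, b@B8, c@B3, d@B8, e@B8, f@B4}

Merge at B6: IN[B6] = OUT[B4] ⊔ OUT[B5] = {a@B2, a@B5, b@B1, c@B3, f@B4}

Answer: {a@B2, a@B5, b@B1, c@B3, f@B4}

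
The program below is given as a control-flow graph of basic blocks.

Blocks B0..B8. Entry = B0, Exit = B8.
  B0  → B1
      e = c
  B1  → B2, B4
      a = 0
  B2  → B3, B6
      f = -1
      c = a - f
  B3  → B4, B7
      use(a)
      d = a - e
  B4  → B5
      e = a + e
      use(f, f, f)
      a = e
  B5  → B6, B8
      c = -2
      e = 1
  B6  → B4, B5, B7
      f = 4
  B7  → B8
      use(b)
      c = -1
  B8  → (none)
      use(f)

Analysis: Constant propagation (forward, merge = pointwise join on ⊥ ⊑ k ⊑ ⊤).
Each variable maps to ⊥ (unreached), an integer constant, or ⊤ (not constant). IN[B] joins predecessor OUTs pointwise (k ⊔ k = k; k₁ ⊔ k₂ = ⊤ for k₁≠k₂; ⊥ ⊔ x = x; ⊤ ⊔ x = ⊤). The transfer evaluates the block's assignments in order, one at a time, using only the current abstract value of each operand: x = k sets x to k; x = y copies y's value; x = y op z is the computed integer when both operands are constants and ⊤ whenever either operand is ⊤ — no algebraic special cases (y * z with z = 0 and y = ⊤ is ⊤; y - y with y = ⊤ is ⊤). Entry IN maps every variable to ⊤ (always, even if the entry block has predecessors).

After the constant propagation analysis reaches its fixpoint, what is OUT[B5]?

Answer: {a: ⊤, b: ⊤, c: -2, d: ⊤, e: 1, f: ⊤}

Working:
Per-block solution:
  B0:   IN=(all ⊤)   OUT=(all ⊤)
  B1:   IN=(all ⊤)   OUT={a:0; rest ⊤}
  B2:   IN={a:0; rest ⊤}   OUT={a:0, c:1, f:-1; rest ⊤}
  B3:   IN={a:0, c:1, f:-1; rest ⊤}   OUT={a:0, c:1, f:-1; rest ⊤}
  B4:   IN=(all ⊤)   OUT=(all ⊤)
  B5:   IN=(all ⊤)   OUT={c:-2, e:1; rest ⊤}
  B6:   IN=(all ⊤)   OUT={f:4; rest ⊤}
  B7:   IN=(all ⊤)   OUT={c:-1; rest ⊤}
  B8:   IN=(all ⊤)   OUT=(all ⊤)

Merge at B5: IN[B5] = OUT[B4] ⊔ OUT[B6] = {a: ⊤, b: ⊤, c: ⊤, d: ⊤, e: ⊤, f: ⊤}
Applying B5's transfer function to that IN value gives OUT[B5] (row B5 above).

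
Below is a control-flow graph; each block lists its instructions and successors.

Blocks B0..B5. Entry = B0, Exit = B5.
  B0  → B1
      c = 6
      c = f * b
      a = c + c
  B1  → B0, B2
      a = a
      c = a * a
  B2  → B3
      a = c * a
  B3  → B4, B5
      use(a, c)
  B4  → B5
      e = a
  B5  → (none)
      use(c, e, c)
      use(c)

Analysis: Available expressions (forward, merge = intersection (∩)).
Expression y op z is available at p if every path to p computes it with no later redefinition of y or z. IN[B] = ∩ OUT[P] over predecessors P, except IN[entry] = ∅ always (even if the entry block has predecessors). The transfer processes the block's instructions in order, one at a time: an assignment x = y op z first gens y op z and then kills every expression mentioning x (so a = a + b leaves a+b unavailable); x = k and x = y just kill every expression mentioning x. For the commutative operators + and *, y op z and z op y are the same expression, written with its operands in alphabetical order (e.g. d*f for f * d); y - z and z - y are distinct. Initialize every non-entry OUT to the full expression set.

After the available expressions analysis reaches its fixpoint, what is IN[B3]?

Answer: {b*f}

Trace:
Converged values:
  B0:   IN={}   OUT={b*f, c+c}
  B1:   IN={b*f, c+c}   OUT={a*a, b*f}
  B2:   IN={a*a, b*f}   OUT={b*f}
  B3:   IN={b*f}   OUT={b*f}
  B4:   IN={b*f}   OUT={b*f}
  B5:   IN={b*f}   OUT={b*f}

Merge at B3: IN[B3] = OUT[B2] = {b*f}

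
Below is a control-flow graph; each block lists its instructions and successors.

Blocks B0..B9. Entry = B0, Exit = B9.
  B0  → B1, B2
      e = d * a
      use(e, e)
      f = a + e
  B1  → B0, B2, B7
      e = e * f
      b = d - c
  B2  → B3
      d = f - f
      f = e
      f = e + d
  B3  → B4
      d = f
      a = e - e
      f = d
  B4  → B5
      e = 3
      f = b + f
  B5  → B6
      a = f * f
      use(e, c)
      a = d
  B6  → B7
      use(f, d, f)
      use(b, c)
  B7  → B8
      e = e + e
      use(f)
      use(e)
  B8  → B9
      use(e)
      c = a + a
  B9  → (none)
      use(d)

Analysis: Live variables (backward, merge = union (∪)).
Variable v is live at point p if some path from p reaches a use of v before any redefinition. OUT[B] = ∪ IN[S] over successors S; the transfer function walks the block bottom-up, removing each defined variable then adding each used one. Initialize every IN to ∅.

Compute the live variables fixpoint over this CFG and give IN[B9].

Converged values:
  B0:  IN={a, b, c, d}  OUT={a, b, c, d, e, f}
  B1:  IN={a, c, d, e, f}  OUT={a, b, c, d, e, f}
  B2:  IN={b, c, e, f}  OUT={b, c, e, f}
  B3:  IN={b, c, e, f}  OUT={b, c, d, f}
  B4:  IN={b, c, d, f}  OUT={b, c, d, e, f}
  B5:  IN={b, c, d, e, f}  OUT={a, b, c, d, e, f}
  B6:  IN={a, b, c, d, e, f}  OUT={a, d, e, f}
  B7:  IN={a, d, e, f}  OUT={a, d, e}
  B8:  IN={a, d, e}  OUT={d}
  B9:  IN={d}  OUT={}

B9 is the boundary node: OUT[B9] = {}
Applying B9's transfer function to that OUT value gives IN[B9] (row B9 above).

Answer: {d}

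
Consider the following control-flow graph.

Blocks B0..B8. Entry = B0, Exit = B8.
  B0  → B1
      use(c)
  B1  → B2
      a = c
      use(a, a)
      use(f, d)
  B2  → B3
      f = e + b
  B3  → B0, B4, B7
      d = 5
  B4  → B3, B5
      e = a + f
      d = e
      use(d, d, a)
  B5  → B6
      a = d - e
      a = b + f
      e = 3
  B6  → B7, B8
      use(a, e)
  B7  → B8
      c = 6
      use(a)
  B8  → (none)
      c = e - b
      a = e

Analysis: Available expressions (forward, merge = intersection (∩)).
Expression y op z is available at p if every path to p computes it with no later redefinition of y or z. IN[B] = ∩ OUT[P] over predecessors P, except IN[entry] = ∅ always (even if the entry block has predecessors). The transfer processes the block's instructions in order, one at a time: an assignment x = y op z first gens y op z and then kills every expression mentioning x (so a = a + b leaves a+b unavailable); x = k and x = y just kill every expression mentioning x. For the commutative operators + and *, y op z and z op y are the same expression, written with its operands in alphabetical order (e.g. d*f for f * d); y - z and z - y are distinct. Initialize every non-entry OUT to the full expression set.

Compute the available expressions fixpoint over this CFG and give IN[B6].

Fixpoint table:
  B0:   IN={}   OUT={}
  B1:   IN={}   OUT={}
  B2:   IN={}   OUT={b+e}
  B3:   IN={}   OUT={}
  B4:   IN={}   OUT={a+f}
  B5:   IN={a+f}   OUT={b+f}
  B6:   IN={b+f}   OUT={b+f}
  B7:   IN={}   OUT={}
  B8:   IN={}   OUT={e-b}

Merge at B6: IN[B6] = OUT[B5] = {b+f}

Answer: {b+f}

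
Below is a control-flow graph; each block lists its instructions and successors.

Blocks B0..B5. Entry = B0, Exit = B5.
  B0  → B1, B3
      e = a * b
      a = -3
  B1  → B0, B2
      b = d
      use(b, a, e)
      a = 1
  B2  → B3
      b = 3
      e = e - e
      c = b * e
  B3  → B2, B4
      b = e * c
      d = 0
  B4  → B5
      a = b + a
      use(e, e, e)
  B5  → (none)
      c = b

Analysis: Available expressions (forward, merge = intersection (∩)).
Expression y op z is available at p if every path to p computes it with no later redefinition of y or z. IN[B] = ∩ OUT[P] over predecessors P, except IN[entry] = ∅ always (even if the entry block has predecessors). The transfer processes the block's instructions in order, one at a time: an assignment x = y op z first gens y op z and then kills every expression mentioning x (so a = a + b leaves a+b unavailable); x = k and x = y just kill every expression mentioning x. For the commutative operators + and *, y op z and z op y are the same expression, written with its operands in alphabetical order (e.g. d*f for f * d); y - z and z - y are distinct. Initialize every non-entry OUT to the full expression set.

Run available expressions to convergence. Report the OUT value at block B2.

Per-block solution:
  B0:   IN={}   OUT={}
  B1:   IN={}   OUT={}
  B2:   IN={}   OUT={b*e}
  B3:   IN={}   OUT={c*e}
  B4:   IN={c*e}   OUT={c*e}
  B5:   IN={c*e}   OUT={}

Merge at B2: IN[B2] = OUT[B1] ∩ OUT[B3] = {}
Applying B2's transfer function to that IN value gives OUT[B2] (row B2 above).

Answer: {b*e}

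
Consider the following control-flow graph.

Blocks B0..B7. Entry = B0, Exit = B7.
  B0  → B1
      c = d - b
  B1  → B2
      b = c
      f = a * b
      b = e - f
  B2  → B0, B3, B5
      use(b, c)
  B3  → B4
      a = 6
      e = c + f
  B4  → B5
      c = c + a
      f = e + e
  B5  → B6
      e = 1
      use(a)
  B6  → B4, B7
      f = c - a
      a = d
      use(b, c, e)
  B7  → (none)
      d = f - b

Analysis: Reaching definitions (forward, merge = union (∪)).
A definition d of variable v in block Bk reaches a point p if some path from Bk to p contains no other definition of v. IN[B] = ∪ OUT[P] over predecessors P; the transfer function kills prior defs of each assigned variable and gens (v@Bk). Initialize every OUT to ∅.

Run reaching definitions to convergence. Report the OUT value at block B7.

Per-block solution:
  B0:  IN={b@B1, c@B0, f@B1}  OUT={b@B1, c@B0, f@B1}
  B1:  IN={b@B1, c@B0, f@B1}  OUT={b@B1, c@B0, f@B1}
  B2:  IN={b@B1, c@B0, f@B1}  OUT={b@B1, c@B0, f@B1}
  B3:  IN={b@B1, c@B0, f@B1}  OUT={a@B3, b@B1, c@B0, e@B3, f@B1}
  B4:  IN={a@B3, a@B6, b@B1, c@B0, c@B4, e@B3, e@B5, f@B1, f@B6}  OUT={a@B3, a@B6, b@B1, c@B4, e@B3, e@B5, f@B4}
  B5:  IN={a@B3, a@B6, b@B1, c@B0, c@B4, e@B3, e@B5, f@B1, f@B4}  OUT={a@B3, a@B6, b@B1, c@B0, c@B4, e@B5, f@B1, f@B4}
  B6:  IN={a@B3, a@B6, b@B1, c@B0, c@B4, e@B5, f@B1, f@B4}  OUT={a@B6, b@B1, c@B0, c@B4, e@B5, f@B6}
  B7:  IN={a@B6, b@B1, c@B0, c@B4, e@B5, f@B6}  OUT={a@B6, b@B1, c@B0, c@B4, d@B7, e@B5, f@B6}

Merge at B7: IN[B7] = OUT[B6] = {a@B6, b@B1, c@B0, c@B4, e@B5, f@B6}
Applying B7's transfer function to that IN value gives OUT[B7] (row B7 above).

Answer: {a@B6, b@B1, c@B0, c@B4, d@B7, e@B5, f@B6}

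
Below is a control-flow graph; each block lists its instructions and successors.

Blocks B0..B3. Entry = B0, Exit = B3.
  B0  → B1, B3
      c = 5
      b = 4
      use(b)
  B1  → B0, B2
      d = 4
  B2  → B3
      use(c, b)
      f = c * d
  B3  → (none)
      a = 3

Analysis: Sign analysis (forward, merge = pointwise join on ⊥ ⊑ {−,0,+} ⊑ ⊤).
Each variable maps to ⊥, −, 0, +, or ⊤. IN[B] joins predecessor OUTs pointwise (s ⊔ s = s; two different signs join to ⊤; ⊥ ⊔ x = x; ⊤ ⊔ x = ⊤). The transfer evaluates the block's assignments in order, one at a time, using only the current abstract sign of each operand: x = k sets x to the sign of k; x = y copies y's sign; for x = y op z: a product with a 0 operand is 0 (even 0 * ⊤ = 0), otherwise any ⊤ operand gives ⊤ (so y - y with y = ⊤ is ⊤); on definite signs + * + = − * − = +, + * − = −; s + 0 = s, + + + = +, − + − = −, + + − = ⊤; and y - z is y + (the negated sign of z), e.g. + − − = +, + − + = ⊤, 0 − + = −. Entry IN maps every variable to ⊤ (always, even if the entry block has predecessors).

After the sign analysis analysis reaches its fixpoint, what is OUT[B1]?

Answer: {a: ⊤, b: +, c: +, d: +, e: ⊤, f: ⊤}

Derivation:
Fixpoint table:
  B0:   IN=(all ⊤)   OUT={b:+, c:+; rest ⊤}
  B1:   IN={b:+, c:+; rest ⊤}   OUT={b:+, c:+, d:+; rest ⊤}
  B2:   IN={b:+, c:+, d:+; rest ⊤}   OUT={b:+, c:+, d:+, f:+; rest ⊤}
  B3:   IN={b:+, c:+; rest ⊤}   OUT={a:+, b:+, c:+; rest ⊤}

Merge at B1: IN[B1] = OUT[B0] = {a: ⊤, b: +, c: +, d: ⊤, e: ⊤, f: ⊤}
Applying B1's transfer function to that IN value gives OUT[B1] (row B1 above).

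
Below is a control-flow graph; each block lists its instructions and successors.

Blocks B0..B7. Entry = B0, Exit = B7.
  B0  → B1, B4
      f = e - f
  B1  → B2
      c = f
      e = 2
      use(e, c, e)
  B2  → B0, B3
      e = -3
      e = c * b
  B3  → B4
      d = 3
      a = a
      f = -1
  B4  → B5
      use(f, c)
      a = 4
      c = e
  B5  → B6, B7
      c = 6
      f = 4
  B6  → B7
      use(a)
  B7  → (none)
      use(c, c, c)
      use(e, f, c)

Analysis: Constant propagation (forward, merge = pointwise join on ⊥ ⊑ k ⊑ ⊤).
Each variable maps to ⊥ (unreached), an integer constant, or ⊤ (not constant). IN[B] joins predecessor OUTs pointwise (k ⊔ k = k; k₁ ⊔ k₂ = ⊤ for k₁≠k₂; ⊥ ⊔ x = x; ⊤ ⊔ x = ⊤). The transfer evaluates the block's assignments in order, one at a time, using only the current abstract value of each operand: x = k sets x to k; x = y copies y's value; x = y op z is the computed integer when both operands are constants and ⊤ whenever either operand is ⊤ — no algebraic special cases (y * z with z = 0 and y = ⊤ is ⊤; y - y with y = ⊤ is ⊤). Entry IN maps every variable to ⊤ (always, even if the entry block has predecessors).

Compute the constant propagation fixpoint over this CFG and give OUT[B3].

Per-block solution:
  B0:  IN=(all ⊤)  OUT=(all ⊤)
  B1:  IN=(all ⊤)  OUT={e:2; rest ⊤}
  B2:  IN={e:2; rest ⊤}  OUT=(all ⊤)
  B3:  IN=(all ⊤)  OUT={d:3, f:-1; rest ⊤}
  B4:  IN=(all ⊤)  OUT={a:4; rest ⊤}
  B5:  IN={a:4; rest ⊤}  OUT={a:4, c:6, f:4; rest ⊤}
  B6:  IN={a:4, c:6, f:4; rest ⊤}  OUT={a:4, c:6, f:4; rest ⊤}
  B7:  IN={a:4, c:6, f:4; rest ⊤}  OUT={a:4, c:6, f:4; rest ⊤}

Merge at B3: IN[B3] = OUT[B2] = {a: ⊤, b: ⊤, c: ⊤, d: ⊤, e: ⊤, f: ⊤}
Applying B3's transfer function to that IN value gives OUT[B3] (row B3 above).

Answer: {a: ⊤, b: ⊤, c: ⊤, d: 3, e: ⊤, f: -1}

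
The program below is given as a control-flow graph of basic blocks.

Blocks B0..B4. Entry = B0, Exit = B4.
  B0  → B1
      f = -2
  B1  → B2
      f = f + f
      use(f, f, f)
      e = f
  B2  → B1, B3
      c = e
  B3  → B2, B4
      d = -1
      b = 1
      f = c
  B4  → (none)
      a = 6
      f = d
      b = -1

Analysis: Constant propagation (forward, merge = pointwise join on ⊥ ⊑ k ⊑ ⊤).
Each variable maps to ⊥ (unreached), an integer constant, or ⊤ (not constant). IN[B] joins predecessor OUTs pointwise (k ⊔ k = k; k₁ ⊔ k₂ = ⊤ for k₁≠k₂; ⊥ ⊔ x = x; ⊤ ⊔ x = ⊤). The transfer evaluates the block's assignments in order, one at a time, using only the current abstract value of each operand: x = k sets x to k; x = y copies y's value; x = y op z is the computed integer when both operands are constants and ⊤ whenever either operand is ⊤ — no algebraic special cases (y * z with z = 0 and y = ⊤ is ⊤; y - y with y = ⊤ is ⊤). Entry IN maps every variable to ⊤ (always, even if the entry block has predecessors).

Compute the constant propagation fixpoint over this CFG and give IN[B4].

Answer: {a: ⊤, b: 1, c: ⊤, d: -1, e: ⊤, f: ⊤}

Derivation:
Converged values:
  B0:  IN=(all ⊤)  OUT={f:-2; rest ⊤}
  B1:  IN=(all ⊤)  OUT=(all ⊤)
  B2:  IN=(all ⊤)  OUT=(all ⊤)
  B3:  IN=(all ⊤)  OUT={b:1, d:-1; rest ⊤}
  B4:  IN={b:1, d:-1; rest ⊤}  OUT={a:6, b:-1, d:-1, f:-1; rest ⊤}

Merge at B4: IN[B4] = OUT[B3] = {a: ⊤, b: 1, c: ⊤, d: -1, e: ⊤, f: ⊤}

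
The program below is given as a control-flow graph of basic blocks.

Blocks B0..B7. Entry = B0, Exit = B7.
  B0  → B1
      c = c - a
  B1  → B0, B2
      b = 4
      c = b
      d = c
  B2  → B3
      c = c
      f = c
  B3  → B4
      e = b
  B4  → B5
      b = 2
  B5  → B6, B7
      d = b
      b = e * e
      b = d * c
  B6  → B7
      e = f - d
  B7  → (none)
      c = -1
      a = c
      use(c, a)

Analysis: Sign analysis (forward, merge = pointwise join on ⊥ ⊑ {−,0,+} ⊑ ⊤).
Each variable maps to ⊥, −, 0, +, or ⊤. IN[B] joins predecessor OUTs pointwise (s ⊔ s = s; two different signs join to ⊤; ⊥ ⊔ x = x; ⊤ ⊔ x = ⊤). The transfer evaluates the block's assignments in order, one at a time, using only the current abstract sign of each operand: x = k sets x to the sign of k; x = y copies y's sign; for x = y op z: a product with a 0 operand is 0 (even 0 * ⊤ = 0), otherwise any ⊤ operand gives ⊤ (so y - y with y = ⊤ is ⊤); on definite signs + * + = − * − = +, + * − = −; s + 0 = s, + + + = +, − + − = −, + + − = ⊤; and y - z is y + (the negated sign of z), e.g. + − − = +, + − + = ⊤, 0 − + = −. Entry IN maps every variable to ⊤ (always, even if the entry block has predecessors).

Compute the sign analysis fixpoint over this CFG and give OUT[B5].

Per-block solution:
  B0:  IN=(all ⊤)  OUT=(all ⊤)
  B1:  IN=(all ⊤)  OUT={b:+, c:+, d:+; rest ⊤}
  B2:  IN={b:+, c:+, d:+; rest ⊤}  OUT={b:+, c:+, d:+, f:+; rest ⊤}
  B3:  IN={b:+, c:+, d:+, f:+; rest ⊤}  OUT={b:+, c:+, d:+, e:+, f:+; rest ⊤}
  B4:  IN={b:+, c:+, d:+, e:+, f:+; rest ⊤}  OUT={b:+, c:+, d:+, e:+, f:+; rest ⊤}
  B5:  IN={b:+, c:+, d:+, e:+, f:+; rest ⊤}  OUT={b:+, c:+, d:+, e:+, f:+; rest ⊤}
  B6:  IN={b:+, c:+, d:+, e:+, f:+; rest ⊤}  OUT={b:+, c:+, d:+, f:+; rest ⊤}
  B7:  IN={b:+, c:+, d:+, f:+; rest ⊤}  OUT={a:-, b:+, c:-, d:+, f:+; rest ⊤}

Merge at B5: IN[B5] = OUT[B4] = {a: ⊤, b: +, c: +, d: +, e: +, f: +}
Applying B5's transfer function to that IN value gives OUT[B5] (row B5 above).

Answer: {a: ⊤, b: +, c: +, d: +, e: +, f: +}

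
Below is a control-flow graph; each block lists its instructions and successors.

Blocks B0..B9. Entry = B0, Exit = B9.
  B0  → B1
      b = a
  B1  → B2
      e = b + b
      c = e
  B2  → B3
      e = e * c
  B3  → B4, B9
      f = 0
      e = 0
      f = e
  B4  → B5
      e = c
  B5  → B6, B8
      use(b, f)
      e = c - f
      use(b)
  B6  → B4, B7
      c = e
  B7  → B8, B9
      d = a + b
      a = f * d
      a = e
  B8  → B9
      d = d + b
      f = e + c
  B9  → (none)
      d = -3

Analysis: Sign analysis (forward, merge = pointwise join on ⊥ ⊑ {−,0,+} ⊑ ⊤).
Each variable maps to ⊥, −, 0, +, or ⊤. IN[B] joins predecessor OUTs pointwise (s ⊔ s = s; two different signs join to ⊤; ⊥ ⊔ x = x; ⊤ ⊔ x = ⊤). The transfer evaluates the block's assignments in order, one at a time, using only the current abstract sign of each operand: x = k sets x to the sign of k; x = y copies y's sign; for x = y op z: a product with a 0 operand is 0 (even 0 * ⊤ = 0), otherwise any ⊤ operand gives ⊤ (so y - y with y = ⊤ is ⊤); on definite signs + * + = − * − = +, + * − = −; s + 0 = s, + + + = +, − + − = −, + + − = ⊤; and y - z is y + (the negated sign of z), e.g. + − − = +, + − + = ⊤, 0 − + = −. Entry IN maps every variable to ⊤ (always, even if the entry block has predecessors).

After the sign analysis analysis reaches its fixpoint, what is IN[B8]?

Per-block solution:
  B0: | IN=(all ⊤) | OUT=(all ⊤)
  B1: | IN=(all ⊤) | OUT=(all ⊤)
  B2: | IN=(all ⊤) | OUT=(all ⊤)
  B3: | IN=(all ⊤) | OUT={e:0, f:0; rest ⊤}
  B4: | IN={f:0; rest ⊤} | OUT={f:0; rest ⊤}
  B5: | IN={f:0; rest ⊤} | OUT={f:0; rest ⊤}
  B6: | IN={f:0; rest ⊤} | OUT={f:0; rest ⊤}
  B7: | IN={f:0; rest ⊤} | OUT={f:0; rest ⊤}
  B8: | IN={f:0; rest ⊤} | OUT=(all ⊤)
  B9: | IN=(all ⊤) | OUT={d:-; rest ⊤}

Merge at B8: IN[B8] = OUT[B5] ⊔ OUT[B7] = {a: ⊤, b: ⊤, c: ⊤, d: ⊤, e: ⊤, f: 0}

Answer: {a: ⊤, b: ⊤, c: ⊤, d: ⊤, e: ⊤, f: 0}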